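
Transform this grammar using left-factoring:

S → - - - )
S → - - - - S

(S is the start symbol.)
Left-factoring transforms A → αβ₁ | αβ₂ into A → αA' and A' → β₁ | β₂
(α is the longest common prefix among the alternatives). Repeat until
no nonterminal has two alternatives with a common prefix.

Round 1: S has alternatives sharing prefix '- - -'. Introduce S': S → - - - S'
  Add: S' → )
  Add: S' → - S

No remaining common prefixes — done.

Resulting grammar:
S → - - - S'
S' → )
S' → - S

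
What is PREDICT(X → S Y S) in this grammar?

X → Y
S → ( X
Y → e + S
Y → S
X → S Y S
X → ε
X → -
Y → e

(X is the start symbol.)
PREDICT(X → S Y S) = (FIRST(RHS) \ {ε}) ∪ (FOLLOW(X) if ε ∈ FIRST(RHS), i.e. RHS ⇒* ε)
FIRST(S) = { '(' }
FIRST(S Y S) = { '(' }
ε ∉ FIRST(S Y S), so FOLLOW(X) is not added.
PREDICT(X → S Y S) = { '(' }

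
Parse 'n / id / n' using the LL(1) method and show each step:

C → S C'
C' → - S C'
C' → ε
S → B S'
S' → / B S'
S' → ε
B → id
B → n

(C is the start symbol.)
Stack is shown with the top on the left.

Stack        Input         Action
---------------------------------
C $          n / id / n $  output C → S C'
S C' $       n / id / n $  output S → B S'
B S' C' $    n / id / n $  output B → n
n S' C' $    n / id / n $  match 'n'
S' C' $      / id / n $    output S' → / B S'
/ B S' C' $  / id / n $    match '/'
B S' C' $    id / n $      output B → id
id S' C' $   id / n $      match 'id'
S' C' $      / n $         output S' → / B S'
/ B S' C' $  / n $         match '/'
B S' C' $    n $           output B → n
n S' C' $    n $           match 'n'
S' C' $      $             output S' → ε
C' $         $             output C' → ε
$            $             accept

The string is accepted.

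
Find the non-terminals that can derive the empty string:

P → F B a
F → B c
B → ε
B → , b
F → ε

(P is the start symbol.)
{ 'B', 'F' }

A non-terminal is nullable if it can derive ε (the empty string): either it has an ε-production, or it has a production whose right-hand side consists entirely of nullable non-terminals.

ε-productions: B → ε, F → ε
So B, F are immediately nullable.
No further non-terminal can be added: every production for the remaining non-terminals contains a terminal or a non-nullable non-terminal.
Nullable = { 'B', 'F' }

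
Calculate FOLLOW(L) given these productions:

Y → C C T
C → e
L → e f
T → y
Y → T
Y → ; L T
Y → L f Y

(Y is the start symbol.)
To compute FOLLOW(L), find every occurrence of L on a right-hand side N → α L β: add FIRST(β) \ {ε}, and if β is empty or nullable also add FOLLOW(N). Iterate to a fixed point.

In Y → ; L T: L is followed by T, add FIRST(T) \ {ε} = { 'y' }
In Y → L f Y: L is followed by f Y, add FIRST(f Y) \ {ε} = { 'f' }

Taking the union: FOLLOW(L) = { 'f', 'y' }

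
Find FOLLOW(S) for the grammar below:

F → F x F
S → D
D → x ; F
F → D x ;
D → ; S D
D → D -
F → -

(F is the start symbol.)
To compute FOLLOW(S), find every occurrence of S on a right-hand side N → α S β: add FIRST(β) \ {ε}, and if β is empty or nullable also add FOLLOW(N). Iterate to a fixed point.

In D → ; S D: S is followed by D, add FIRST(D) \ {ε} = { ';', 'x' }

Taking the union: FOLLOW(S) = { ';', 'x' }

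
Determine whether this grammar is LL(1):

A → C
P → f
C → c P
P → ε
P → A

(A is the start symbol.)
Relevant sets:
  FIRST(A) = { 'c' }
  FOLLOW(P) = { $ }

For P:
  PREDICT(P → f) = { 'f' }
  PREDICT(P → ε) = { $ }
  PREDICT(P → A) = { 'c' }
A, C have a single production, so nothing to check there.

All predict sets are disjoint. The grammar IS LL(1).

Answer: Yes, the grammar is LL(1).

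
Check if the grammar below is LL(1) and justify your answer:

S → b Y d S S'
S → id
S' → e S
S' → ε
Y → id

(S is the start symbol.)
A grammar is LL(1) if for each non-terminal N with multiple productions, the predict sets of those productions are pairwise disjoint, where PREDICT(N → α) = (FIRST(α) \ {ε}) ∪ (FOLLOW(N) if α ⇒* ε).

Relevant sets:
  FOLLOW(S') = { $, 'e' }

For S:
  PREDICT(S → b Y d S S') = { 'b' }
  PREDICT(S → id) = { 'id' }
For S':
  PREDICT(S' → e S) = { 'e' }
  PREDICT(S' → ε) = { $, 'e' }
Y has a single production, so nothing to check there.

Conflict found: Predict set conflict for S': { 'e' }
The grammar is NOT LL(1).

Answer: No. Predict set conflict for S': { 'e' }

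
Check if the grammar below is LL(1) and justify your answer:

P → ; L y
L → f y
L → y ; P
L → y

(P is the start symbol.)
For L:
  PREDICT(L → f y) = { 'f' }
  PREDICT(L → y ';' P) = { 'y' }
  PREDICT(L → y) = { 'y' }
P has a single production, so nothing to check there.

Conflict found: Predict set conflict for L: { 'y' }
The grammar is NOT LL(1).

Answer: No. Predict set conflict for L: { 'y' }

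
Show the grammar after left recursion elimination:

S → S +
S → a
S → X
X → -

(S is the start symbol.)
S → a S'
S → X S'
S' → + S'
S' → ε
X → -

S is directly left-recursive. The standard transformation for
  A → A α₁ | ... | A α_m | β₁ | ... | β_n
is
  A  → β₁ A' | ... | β_n A'
  A' → α₁ A' | ... | α_m A' | ε

S → a becomes S → a S'
S → X becomes S → X S'
S → S + becomes S' → + S'
Add S' → ε

Productions for other non-terminals are unchanged:
  X → -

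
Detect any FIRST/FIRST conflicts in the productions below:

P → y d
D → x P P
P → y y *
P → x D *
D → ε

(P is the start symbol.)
Productions for P:
  P → y d: FIRST = { 'y' }
  P → y y *: FIRST = { 'y' }
  P → x D *: FIRST = { 'x' }
Productions for D:
  D → x P P: FIRST = { 'x' }
  D → ε: FIRST = { ε }

Conflict for P: P → y d and P → y y *
  Overlap: { 'y' }

Answer: Yes. P → y d / P → y y '*' on { 'y' }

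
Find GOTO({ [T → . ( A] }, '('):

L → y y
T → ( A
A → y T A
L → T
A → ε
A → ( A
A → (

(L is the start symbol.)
GOTO(I, '(') = CLOSURE({ [A → αX.β] : [A → α.Xβ] ∈ I, X = '(' })

Items with dot before '(', with the dot advanced:
  [T → . ( A] → [T → ( . A]
Closure of the advanced items:
  [T → ( . A] has the dot before A: add [A → . y T A], [A → .], [A → . ( A], [A → . (]

GOTO = { [A → . ( A], [A → . (], [A → . y T A], [A → .], [T → ( . A] }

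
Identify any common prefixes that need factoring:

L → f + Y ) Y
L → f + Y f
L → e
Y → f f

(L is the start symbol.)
Left-factoring is needed when two productions for the same non-terminal
share a common prefix on the right-hand side.

Productions for L:
  L → f + Y ) Y
  L → f + Y f
  L → e

Found common prefix 'f + Y' in productions for L

Answer: Yes, L has productions with common prefix 'f + Y'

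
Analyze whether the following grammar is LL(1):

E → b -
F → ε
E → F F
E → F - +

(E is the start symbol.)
Yes, the grammar is LL(1).

A grammar is LL(1) if for each non-terminal N with multiple productions, the predict sets of those productions are pairwise disjoint, where PREDICT(N → α) = (FIRST(α) \ {ε}) ∪ (FOLLOW(N) if α ⇒* ε).

Relevant sets:
  FIRST(F) = { ε }
  FOLLOW(E) = { $ }

For E:
  PREDICT(E → b '-') = { 'b' }
  PREDICT(E → F F) = { $ }
  PREDICT(E → F '-' '+') = { '-' }
F has a single production, so nothing to check there.

All predict sets are disjoint. The grammar IS LL(1).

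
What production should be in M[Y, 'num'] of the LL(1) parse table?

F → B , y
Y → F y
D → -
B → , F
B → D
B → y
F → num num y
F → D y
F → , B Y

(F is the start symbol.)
Y → F y

To find M[Y, 'num'], we find productions for Y where 'num' is in the predict set (PREDICT(N → α) = (FIRST(α) \ {ε}) ∪ (FOLLOW(N) if α ⇒* ε)).

Relevant sets:
  FIRST(F) = { ',', '-', 'num', 'y' }

Y → F y: PREDICT = { ',', '-', 'num', 'y' }
  'num' is in predict set, so this production goes in M[Y, 'num']

M[Y, 'num'] = Y → F y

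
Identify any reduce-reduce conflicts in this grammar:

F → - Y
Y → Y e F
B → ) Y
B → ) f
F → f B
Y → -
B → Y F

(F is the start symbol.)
No reduce-reduce conflicts

Augment with F' → F and build the canonical LR(0) collection (I0 = CLOSURE({[F' → . F]}), then GOTO on every symbol after a dot until no new states appear). It has 14 states:
  I0: { [F → . - Y], [F → . f B], [F' → . F] }  — shift
  I1: { [F → - . Y], [Y → . -], [Y → . Y e F] }  — shift
  I2: { [F' → F .] }  — accept
  I3: { [B → . ) Y], [B → . ) f], [B → . Y F], [F → f . B], [Y → . -], [Y → . Y e F] }  — shift
  I4: { [B → ) . Y], [B → ) . f], [Y → . -], [Y → . Y e F] }  — shift
  I5: { [Y → - .] }  — reduce
  I6: { [F → f B .] }  — reduce
  I7: { [B → Y . F], [F → . - Y], [F → . f B], [Y → Y . e F] }  — shift
  I8: { [B → Y F .] }  — reduce
  I9: { [F → . - Y], [F → . f B], [Y → Y e . F] }  — shift
  I10: { [Y → Y e F .] }  — reduce
  I11: { [B → ) Y .], [Y → Y . e F] }  — shift, reduce
  I12: { [B → ) f .] }  — reduce
  I13: { [F → - Y .], [Y → Y . e F] }  — shift, reduce

No state contains more than one complete item.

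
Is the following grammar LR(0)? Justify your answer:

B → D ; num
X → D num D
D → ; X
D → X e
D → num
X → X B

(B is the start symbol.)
A grammar is LR(0) if no state in the canonical LR(0) collection has:
  - both a shift item (dot before a terminal) and a complete item (shift-reduce conflict), or
  - two or more complete items (reduce-reduce conflict; the accept item [B' → B .] counts as a complete item here).

Augment with B' → B and build the canonical LR(0) collection (I0 = CLOSURE({[B' → . B]}), then GOTO on every symbol after a dot until no new states appear). It has 14 states:
  I0: { [B → . D ; num], [B' → . B], [D → . ; X], [D → . X e], [D → . num], [X → . D num D], [X → . X B] }  — shift
  I1: { [D → . ; X], [D → . X e], [D → . num], [D → ; . X], [X → . D num D], [X → . X B] }  — shift
  I2: { [B' → B .] }  — accept
  I3: { [B → D . ; num], [X → D . num D] }  — shift
  I4: { [B → . D ; num], [D → . ; X], [D → . X e], [D → . num], [D → X . e], [X → . D num D], [X → . X B], [X → X . B] }  — shift
  I5: { [D → num .] }  — reduce
  I6: { [X → X B .] }  — reduce
  I7: { [D → X e .] }  — reduce
  I8: { [B → D ; . num] }  — shift
  I9: { [D → . ; X], [D → . X e], [D → . num], [X → . D num D], [X → . X B], [X → D num . D] }  — shift
  I10: { [X → D . num D], [X → D num D .] }  — shift, reduce
  I11: { [B → D ; num .] }  — reduce
  I12: { [X → D . num D] }  — shift
  I13: { [B → . D ; num], [D → . ; X], [D → . X e], [D → . num], [D → ; X .], [D → X . e], [X → . D num D], [X → . X B], [X → X . B] }  — shift, reduce

Conflict in state I10:
  Shift-reduce conflict between [X → D num D .] and [X → D . num D]
So the grammar is NOT LR(0).

Answer: No. Shift-reduce conflict between [X → D num D .] and [X → D . num D]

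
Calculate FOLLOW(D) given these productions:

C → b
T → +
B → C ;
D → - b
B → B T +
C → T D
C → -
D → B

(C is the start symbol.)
In C → T D: D is at the end, add FOLLOW(C)

The FOLLOW sets referred to above (computed the same way, to a fixed point):
  FOLLOW(C) = { $, ';' }

Taking the union: FOLLOW(D) = { $, ';' }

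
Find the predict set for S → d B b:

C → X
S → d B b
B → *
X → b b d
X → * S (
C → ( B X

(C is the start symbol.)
PREDICT(S → d B b) = (FIRST(RHS) \ {ε}) ∪ (FOLLOW(S) if ε ∈ FIRST(RHS), i.e. RHS ⇒* ε)
FIRST(d B b) = { 'd' }
ε ∉ FIRST(d B b), so FOLLOW(S) is not added.
PREDICT(S → d B b) = { 'd' }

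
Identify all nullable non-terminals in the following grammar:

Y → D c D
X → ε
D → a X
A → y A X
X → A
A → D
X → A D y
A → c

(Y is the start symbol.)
A non-terminal is nullable if it can derive ε (the empty string): either it has an ε-production, or it has a production whose right-hand side consists entirely of nullable non-terminals.

ε-productions: X → ε
So X is immediately nullable.
No further non-terminal can be added: every production for the remaining non-terminals contains a terminal or a non-nullable non-terminal.
Nullable = { 'X' }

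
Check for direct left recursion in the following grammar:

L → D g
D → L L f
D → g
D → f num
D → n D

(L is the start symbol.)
No direct left recursion

Direct left recursion occurs when N → N α for some non-terminal N (the right-hand side begins with the left-hand side itself).

L → D g: starts with D
D → L L f: starts with L
D → g: starts with g
D → f num: starts with f
D → n D: starts with n

No direct left recursion found.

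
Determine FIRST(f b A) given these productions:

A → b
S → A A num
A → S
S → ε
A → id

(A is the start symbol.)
{ 'f' }

To compute FIRST(f b A), process the symbols left to right:
Symbol f is a terminal. Add 'f' and stop.
FIRST(f b A) = { 'f' }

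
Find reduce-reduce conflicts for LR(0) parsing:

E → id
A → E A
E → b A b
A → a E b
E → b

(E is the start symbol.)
A reduce-reduce conflict occurs when an LR(0) state has two complete items [A → α .] and [B → β .] — both call for a reduction, and with no lookahead the parser cannot choose between them.

Augment with E' → E and build the canonical LR(0) collection (I0 = CLOSURE({[E' → . E]}), then GOTO on every symbol after a dot until no new states appear). It has 11 states:
  I0: { [E → . b A b], [E → . b], [E → . id], [E' → . E] }  — shift
  I1: { [E' → E .] }  — accept
  I2: { [A → . E A], [A → . a E b], [E → . b A b], [E → . b], [E → . id], [E → b . A b], [E → b .] }  — shift, reduce
  I3: { [E → id .] }  — reduce
  I4: { [E → b A . b] }  — shift
  I5: { [A → . E A], [A → . a E b], [A → E . A], [E → . b A b], [E → . b], [E → . id] }  — shift
  I6: { [A → a . E b], [E → . b A b], [E → . b], [E → . id] }  — shift
  I7: { [A → a E . b] }  — shift
  I8: { [A → a E b .] }  — reduce
  I9: { [A → E A .] }  — reduce
  I10: { [E → b A b .] }  — reduce

No state contains more than one complete item.

Answer: No reduce-reduce conflicts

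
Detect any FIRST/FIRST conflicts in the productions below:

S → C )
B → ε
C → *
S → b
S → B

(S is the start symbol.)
No FIRST/FIRST conflicts.

A FIRST/FIRST conflict occurs when two productions N → α and N → β for the same non-terminal have FIRST(α) ∩ FIRST(β) ≠ ∅ (with ε ∈ FIRST of a nullable right-hand side, so two nullable alternatives also conflict).

FIRST sets of the non-terminals at (or reachable through a nullable prefix from) the front of some alternative:
  FIRST(C) = { '*' }
  FIRST(B) = { ε }

Productions for S:
  S → C ): FIRST = { '*' }
  S → b: FIRST = { 'b' }
  S → B: FIRST = { ε }
B, C have only one production, so no FIRST/FIRST conflict is possible there.

All alternatives of each non-terminal have pairwise disjoint FIRST sets.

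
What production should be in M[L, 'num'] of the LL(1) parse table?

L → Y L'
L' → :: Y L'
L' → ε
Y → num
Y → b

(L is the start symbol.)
L → Y L'

To find M[L, 'num'], we find productions for L where 'num' is in the predict set (PREDICT(N → α) = (FIRST(α) \ {ε}) ∪ (FOLLOW(N) if α ⇒* ε)).

Relevant sets:
  FIRST(Y) = { 'b', 'num' }

L → Y L': PREDICT = { 'b', 'num' }
  'num' is in predict set, so this production goes in M[L, 'num']

M[L, 'num'] = L → Y L'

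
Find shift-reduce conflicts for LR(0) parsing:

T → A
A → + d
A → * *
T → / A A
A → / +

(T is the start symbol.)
Augment with T' → T and build the canonical LR(0) collection (I0 = CLOSURE({[T' → . T]}), then GOTO on every symbol after a dot until no new states appear). It has 13 states:
  I0: { [A → . * *], [A → . + d], [A → . / +], [T → . / A A], [T → . A], [T' → . T] }  — shift
  I1: { [A → * . *] }  — shift
  I2: { [A → + . d] }  — shift
  I3: { [A → . * *], [A → . + d], [A → . / +], [A → / . +], [T → / . A A] }  — shift
  I4: { [T → A .] }  — reduce
  I5: { [T' → T .] }  — accept
  I6: { [A → + . d], [A → / + .] }  — shift, reduce
  I7: { [A → / . +] }  — shift
  I8: { [A → . * *], [A → . + d], [A → . / +], [T → / A . A] }  — shift
  I9: { [T → / A A .] }  — reduce
  I10: { [A → / + .] }  — reduce
  I11: { [A → + d .] }  — reduce
  I12: { [A → * * .] }  — reduce

I6 contains reduce item [A → / + .] and shift item [A → + . d] — shift-reduce conflict.

Answer: Yes — I6: [A → / + .] vs [A → + . d]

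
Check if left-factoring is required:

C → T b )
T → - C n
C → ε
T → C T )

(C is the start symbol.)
Left-factoring is needed when two productions for the same non-terminal
share a common prefix on the right-hand side.

Productions for C:
  C → T b )
  C → ε
Productions for T:
  T → - C n
  T → C T )

No common prefixes found.

Answer: No, left-factoring is not needed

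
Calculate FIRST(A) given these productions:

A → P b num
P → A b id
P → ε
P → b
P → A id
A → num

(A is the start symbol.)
{ 'b', 'num' }

FIRST sets of the other non-terminals involved (by the same procedure, iterated to a fixed point):
  FIRST(P) = { 'b', 'num', ε }

From A → P b num:
  - P is a non-terminal: add FIRST(P) \ {ε} = { 'b', 'num' }
    P is nullable, so continue to the next symbol
  - b is a terminal: add 'b' and stop
From A → num:
  - num is a terminal: add 'num' and stop

Collecting: FIRST(A) = { 'b', 'num' }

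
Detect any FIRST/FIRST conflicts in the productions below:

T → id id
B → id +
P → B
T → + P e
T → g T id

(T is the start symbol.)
No FIRST/FIRST conflicts.

A FIRST/FIRST conflict occurs when two productions N → α and N → β for the same non-terminal have FIRST(α) ∩ FIRST(β) ≠ ∅ (with ε ∈ FIRST of a nullable right-hand side, so two nullable alternatives also conflict).

Productions for T:
  T → id id: FIRST = { 'id' }
  T → + P e: FIRST = { '+' }
  T → g T id: FIRST = { 'g' }
B, P have only one production, so no FIRST/FIRST conflict is possible there.

All alternatives of each non-terminal have pairwise disjoint FIRST sets.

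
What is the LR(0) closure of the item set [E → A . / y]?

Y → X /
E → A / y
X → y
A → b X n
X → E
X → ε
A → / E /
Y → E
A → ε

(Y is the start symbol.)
To compute CLOSURE, for each item [A → α.Bβ] where B is a non-terminal, add [B → .γ] for all productions B → γ; repeat for the newly added items until nothing changes.

Start with: [E → A . / y]
The dot precedes the terminal '/', so nothing is added.

CLOSURE = { [E → A . / y] }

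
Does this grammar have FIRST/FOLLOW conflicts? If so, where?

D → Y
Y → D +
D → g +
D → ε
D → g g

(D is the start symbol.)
Nullable non-terminals: D.
FIRST sets used below: FIRST(Y) = { '+', 'g' }

D: nullable alternative(s) D → ε; FOLLOW(D) = { $, '+' }
  D → Y: FIRST \ {ε} = { '+', 'g' } — overlaps FOLLOW(D) on { '+' }: CONFLICT
  D → g +: FIRST \ {ε} = { 'g' } — disjoint from FOLLOW(D)
  D → ε: FIRST \ {ε} = { } — this is the only nullable alternative, skip
  D → g g: FIRST \ {ε} = { 'g' } — disjoint from FOLLOW(D)

Y has no nullable alternative, so no FIRST/FOLLOW check is needed there.

So the grammar has 1 FIRST/FOLLOW conflict (marked CONFLICT above).

Answer: Yes. D → Y with FOLLOW(D) on { '+' }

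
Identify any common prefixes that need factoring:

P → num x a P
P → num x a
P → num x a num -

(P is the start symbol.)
Left-factoring is needed when two productions for the same non-terminal
share a common prefix on the right-hand side.

Productions for P:
  P → num x a P
  P → num x a
  P → num x a num -

Found common prefix 'num x a' in productions for P

Answer: Yes, P has productions with common prefix 'num x a'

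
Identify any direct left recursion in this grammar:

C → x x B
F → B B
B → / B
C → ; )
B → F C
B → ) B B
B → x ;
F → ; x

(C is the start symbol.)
No direct left recursion

C → x x B: starts with x
F → B B: starts with B
B → / B: starts with '/'
C → ; ): starts with ';'
B → F C: starts with F
B → ) B B: starts with ')'
B → x ;: starts with x
F → ; x: starts with ';'

No direct left recursion found.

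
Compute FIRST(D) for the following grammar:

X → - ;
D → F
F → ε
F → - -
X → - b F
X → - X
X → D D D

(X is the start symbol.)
{ '-', ε }

To compute FIRST(D), examine every production with D on the left-hand side, reading each right-hand side left to right until a non-nullable symbol is reached.

FIRST sets of the other non-terminals involved (by the same procedure, iterated to a fixed point):
  FIRST(F) = { '-', ε }

From D → F:
  - F is a non-terminal: add FIRST(F) \ {ε} = { '-' }
    F is nullable and nothing follows, so the whole right-hand side can vanish: ε ∈ FIRST(D)

Collecting: FIRST(D) = { '-', ε }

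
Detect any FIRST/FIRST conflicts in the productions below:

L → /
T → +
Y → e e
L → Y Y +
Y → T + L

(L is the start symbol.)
No FIRST/FIRST conflicts.

A FIRST/FIRST conflict occurs when two productions N → α and N → β for the same non-terminal have FIRST(α) ∩ FIRST(β) ≠ ∅ (with ε ∈ FIRST of a nullable right-hand side, so two nullable alternatives also conflict).

FIRST sets of the non-terminals at (or reachable through a nullable prefix from) the front of some alternative:
  FIRST(Y) = { '+', 'e' }
  FIRST(T) = { '+' }

Productions for L:
  L → /: FIRST = { '/' }
  L → Y Y +: FIRST = { '+', 'e' }
Productions for Y:
  Y → e e: FIRST = { 'e' }
  Y → T + L: FIRST = { '+' }
T has only one production, so no FIRST/FIRST conflict is possible there.

All alternatives of each non-terminal have pairwise disjoint FIRST sets.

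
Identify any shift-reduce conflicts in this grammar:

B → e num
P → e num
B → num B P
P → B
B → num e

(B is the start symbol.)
A shift-reduce conflict occurs when an LR(0) state has both:
  - a complete (reduce) item [A → α .] (dot at the end), and
  - a shift item [B → β . c γ] (dot before a terminal).

Augment with B' → B and build the canonical LR(0) collection (I0 = CLOSURE({[B' → . B]}), then GOTO on every symbol after a dot until no new states appear). It has 11 states:
  I0: { [B → . e num], [B → . num B P], [B → . num e], [B' → . B] }  — shift
  I1: { [B' → B .] }  — accept
  I2: { [B → e . num] }  — shift
  I3: { [B → . e num], [B → . num B P], [B → . num e], [B → num . B P], [B → num . e] }  — shift
  I4: { [B → . e num], [B → . num B P], [B → . num e], [B → num B . P], [P → . B], [P → . e num] }  — shift
  I5: { [B → e . num], [B → num e .] }  — shift, reduce
  I6: { [B → e num .] }  — reduce
  I7: { [P → B .] }  — reduce
  I8: { [B → num B P .] }  — reduce
  I9: { [B → e . num], [P → e . num] }  — shift
  I10: { [B → e num .], [P → e num .] }  — 2 reduces

I5 contains reduce item [B → num e .] and shift item [B → e . num] — shift-reduce conflict.

Answer: Yes — I5: [B → num e .] vs [B → e . num]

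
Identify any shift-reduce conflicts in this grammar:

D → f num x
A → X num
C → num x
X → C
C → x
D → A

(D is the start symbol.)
No shift-reduce conflicts

Augment with D' → D and build the canonical LR(0) collection (I0 = CLOSURE({[D' → . D]}), then GOTO on every symbol after a dot until no new states appear). It has 12 states:
  I0: { [A → . X num], [C → . num x], [C → . x], [D → . A], [D → . f num x], [D' → . D], [X → . C] }  — shift
  I1: { [D → A .] }  — reduce
  I2: { [X → C .] }  — reduce
  I3: { [D' → D .] }  — accept
  I4: { [A → X . num] }  — shift
  I5: { [D → f . num x] }  — shift
  I6: { [C → num . x] }  — shift
  I7: { [C → x .] }  — reduce
  I8: { [C → num x .] }  — reduce
  I9: { [D → f num . x] }  — shift
  I10: { [D → f num x .] }  — reduce
  I11: { [A → X num .] }  — reduce

No state contains both a complete item and a shift item.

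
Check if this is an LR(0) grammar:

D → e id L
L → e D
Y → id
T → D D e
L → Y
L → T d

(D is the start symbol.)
Augment with D' → D and build the canonical LR(0) collection (I0 = CLOSURE({[D' → . D]}), then GOTO on every symbol after a dot until no new states appear). It has 14 states:
  I0: { [D → . e id L], [D' → . D] }  — shift
  I1: { [D' → D .] }  — accept
  I2: { [D → e . id L] }  — shift
  I3: { [D → . e id L], [D → e id . L], [L → . T d], [L → . Y], [L → . e D], [T → . D D e], [Y → . id] }  — shift
  I4: { [D → . e id L], [T → D . D e] }  — shift
  I5: { [D → e id L .] }  — reduce
  I6: { [L → T . d] }  — shift
  I7: { [L → Y .] }  — reduce
  I8: { [D → . e id L], [D → e . id L], [L → e . D] }  — shift
  I9: { [Y → id .] }  — reduce
  I10: { [L → e D .] }  — reduce
  I11: { [L → T d .] }  — reduce
  I12: { [T → D D . e] }  — shift
  I13: { [T → D D e .] }  — reduce

Every state is either a pure shift/goto state or contains exactly one complete item and nothing to shift — no conflicts. The grammar is LR(0).

Answer: Yes, the grammar is LR(0)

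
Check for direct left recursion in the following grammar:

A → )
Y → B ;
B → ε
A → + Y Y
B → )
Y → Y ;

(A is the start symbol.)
Yes, Y is left-recursive

A → ): starts with ')'
Y → B ;: starts with B
B → ε: starts with ε
A → + Y Y: starts with '+'
B → ): starts with ')'
Y → Y ;: LEFT RECURSIVE (starts with Y)

The grammar has direct left recursion on: Y.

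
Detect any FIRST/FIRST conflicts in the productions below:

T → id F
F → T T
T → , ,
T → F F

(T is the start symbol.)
A FIRST/FIRST conflict occurs when two productions N → α and N → β for the same non-terminal have FIRST(α) ∩ FIRST(β) ≠ ∅ (with ε ∈ FIRST of a nullable right-hand side, so two nullable alternatives also conflict).

FIRST sets of the non-terminals at (or reachable through a nullable prefix from) the front of some alternative:
  FIRST(F) = { ',', 'id' }

Productions for T:
  T → id F: FIRST = { 'id' }
  T → , ,: FIRST = { ',' }
  T → F F: FIRST = { ',', 'id' }
F has only one production, so no FIRST/FIRST conflict is possible there.

Conflict for T: T → id F and T → F F
  Overlap: { 'id' }
Conflict for T: T → , , and T → F F
  Overlap: { ',' }

Answer: Yes. T → id F / T → F F on { 'id' }; T → ',' ',' / T → F F on { ',' }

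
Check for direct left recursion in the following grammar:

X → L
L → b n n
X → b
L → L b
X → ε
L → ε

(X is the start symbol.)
Yes, L is left-recursive

Direct left recursion occurs when N → N α for some non-terminal N (the right-hand side begins with the left-hand side itself).

X → L: starts with L
L → b n n: starts with b
X → b: starts with b
L → L b: LEFT RECURSIVE (starts with L)
X → ε: starts with ε
L → ε: starts with ε

The grammar has direct left recursion on: L.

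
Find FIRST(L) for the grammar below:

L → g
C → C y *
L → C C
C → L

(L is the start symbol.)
FIRST sets of the other non-terminals involved (by the same procedure, iterated to a fixed point):
  FIRST(C) = { 'g' }

From L → g:
  - g is a terminal: add 'g' and stop
From L → C C:
  - C is a non-terminal: add FIRST(C) \ {ε} = { 'g' }
    C is not nullable, so stop

Collecting: FIRST(L) = { 'g' }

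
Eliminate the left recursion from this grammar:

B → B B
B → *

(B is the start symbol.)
B → * B'
B' → B B'
B' → ε

B is directly left-recursive. The standard transformation for
  A → A α₁ | ... | A α_m | β₁ | ... | β_n
is
  A  → β₁ A' | ... | β_n A'
  A' → α₁ A' | ... | α_m A' | ε

B → * becomes B → * B'
B → B B becomes B' → B B'
Add B' → ε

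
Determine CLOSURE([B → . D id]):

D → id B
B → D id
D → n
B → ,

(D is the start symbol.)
Start with: [B → . D id]
  [B → . D id] has the dot before D: add [D → . id B], [D → . n]
No further items can be added.

CLOSURE = { [B → . D id], [D → . id B], [D → . n] }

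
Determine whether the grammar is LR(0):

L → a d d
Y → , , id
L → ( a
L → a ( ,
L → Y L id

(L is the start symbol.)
Yes, the grammar is LR(0)

A grammar is LR(0) if no state in the canonical LR(0) collection has:
  - both a shift item (dot before a terminal) and a complete item (shift-reduce conflict), or
  - two or more complete items (reduce-reduce conflict; the accept item [L' → L .] counts as a complete item here).

Augment with L' → L and build the canonical LR(0) collection (I0 = CLOSURE({[L' → . L]}), then GOTO on every symbol after a dot until no new states appear). It has 15 states:
  I0: { [L → . ( a], [L → . Y L id], [L → . a ( ,], [L → . a d d], [L' → . L], [Y → . , , id] }  — shift
  I1: { [L → ( . a] }  — shift
  I2: { [Y → , . , id] }  — shift
  I3: { [L' → L .] }  — accept
  I4: { [L → . ( a], [L → . Y L id], [L → . a ( ,], [L → . a d d], [L → Y . L id], [Y → . , , id] }  — shift
  I5: { [L → a . ( ,], [L → a . d d] }  — shift
  I6: { [L → a ( . ,] }  — shift
  I7: { [L → a d . d] }  — shift
  I8: { [L → a d d .] }  — reduce
  I9: { [L → a ( , .] }  — reduce
  I10: { [L → Y L . id] }  — shift
  I11: { [L → Y L id .] }  — reduce
  I12: { [Y → , , . id] }  — shift
  I13: { [Y → , , id .] }  — reduce
  I14: { [L → ( a .] }  — reduce

Every state is either a pure shift/goto state or contains exactly one complete item and nothing to shift — no conflicts. The grammar is LR(0).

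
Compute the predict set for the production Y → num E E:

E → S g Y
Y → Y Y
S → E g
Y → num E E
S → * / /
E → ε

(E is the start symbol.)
PREDICT(Y → num E E) = (FIRST(RHS) \ {ε}) ∪ (FOLLOW(Y) if ε ∈ FIRST(RHS), i.e. RHS ⇒* ε)
FIRST(num E E) = { 'num' }
ε ∉ FIRST(num E E), so FOLLOW(Y) is not added.
PREDICT(Y → num E E) = { 'num' }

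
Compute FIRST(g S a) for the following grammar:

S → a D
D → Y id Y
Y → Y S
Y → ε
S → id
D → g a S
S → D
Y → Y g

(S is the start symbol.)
{ 'g' }

To compute FIRST(g S a), process the symbols left to right:
Symbol g is a terminal. Add 'g' and stop.
FIRST(g S a) = { 'g' }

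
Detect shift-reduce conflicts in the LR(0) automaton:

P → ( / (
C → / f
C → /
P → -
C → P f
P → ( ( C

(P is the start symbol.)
Augment with P' → P and build the canonical LR(0) collection (I0 = CLOSURE({[P' → . P]}), then GOTO on every symbol after a dot until no new states appear). It has 12 states:
  I0: { [P → . ( ( C], [P → . ( / (], [P → . -], [P' → . P] }  — shift
  I1: { [P → ( . ( C], [P → ( . / (] }  — shift
  I2: { [P → - .] }  — reduce
  I3: { [P' → P .] }  — accept
  I4: { [C → . / f], [C → . /], [C → . P f], [P → ( ( . C], [P → . ( ( C], [P → . ( / (], [P → . -] }  — shift
  I5: { [P → ( / . (] }  — shift
  I6: { [P → ( / ( .] }  — reduce
  I7: { [C → / . f], [C → / .] }  — shift, reduce
  I8: { [P → ( ( C .] }  — reduce
  I9: { [C → P . f] }  — shift
  I10: { [C → P f .] }  — reduce
  I11: { [C → / f .] }  — reduce

I7 contains reduce item [C → / .] and shift item [C → / . f] — shift-reduce conflict.

Answer: Yes — I7: [C → / .] vs [C → / . f]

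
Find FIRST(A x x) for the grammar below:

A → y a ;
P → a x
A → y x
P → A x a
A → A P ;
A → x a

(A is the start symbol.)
{ 'x', 'y' }

FIRST sets of the non-terminals involved (from the grammar, by fixed-point iteration):
  FIRST(A) = { 'x', 'y' }

To compute FIRST(A x x), process the symbols left to right:
Symbol A is a non-terminal. Add FIRST(A) \ {ε} = { 'x', 'y' }
A is not nullable (ε ∉ FIRST(A)), so stop here.
FIRST(A x x) = { 'x', 'y' }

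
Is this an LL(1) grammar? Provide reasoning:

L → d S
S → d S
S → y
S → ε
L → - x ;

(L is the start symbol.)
Yes, the grammar is LL(1).

Relevant sets:
  FOLLOW(S) = { $ }

For L:
  PREDICT(L → d S) = { 'd' }
  PREDICT(L → '-' x ';') = { '-' }
For S:
  PREDICT(S → d S) = { 'd' }
  PREDICT(S → y) = { 'y' }
  PREDICT(S → ε) = { $ }

All predict sets are disjoint. The grammar IS LL(1).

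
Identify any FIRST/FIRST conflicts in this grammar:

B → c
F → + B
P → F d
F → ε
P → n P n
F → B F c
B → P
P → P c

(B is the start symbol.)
Yes. B → c / B → P on { 'c' }; F → '+' B / F → B F c on { '+' }; P → F d / P → n P n on { 'n' }; P → F d / P → P c on { '+', 'c', 'd', 'n' }; P → n P n / P → P c on { 'n' }

A FIRST/FIRST conflict occurs when two productions N → α and N → β for the same non-terminal have FIRST(α) ∩ FIRST(β) ≠ ∅ (with ε ∈ FIRST of a nullable right-hand side, so two nullable alternatives also conflict).

FIRST sets of the non-terminals at (or reachable through a nullable prefix from) the front of some alternative:
  FIRST(P) = { '+', 'c', 'd', 'n' }
  FIRST(B) = { '+', 'c', 'd', 'n' }
  FIRST(F) = { '+', 'c', 'd', 'n', ε }

Productions for B:
  B → c: FIRST = { 'c' }
  B → P: FIRST = { '+', 'c', 'd', 'n' }
Productions for F:
  F → + B: FIRST = { '+' }
  F → ε: FIRST = { ε }
  F → B F c: FIRST = { '+', 'c', 'd', 'n' }
Productions for P:
  P → F d: FIRST = { '+', 'c', 'd', 'n' }
  P → n P n: FIRST = { 'n' }
  P → P c: FIRST = { '+', 'c', 'd', 'n' }

Conflict for B: B → c and B → P
  Overlap: { 'c' }
Conflict for F: F → + B and F → B F c
  Overlap: { '+' }
Conflict for P: P → F d and P → n P n
  Overlap: { 'n' }
Conflict for P: P → F d and P → P c
  Overlap: { '+', 'c', 'd', 'n' }
Conflict for P: P → n P n and P → P c
  Overlap: { 'n' }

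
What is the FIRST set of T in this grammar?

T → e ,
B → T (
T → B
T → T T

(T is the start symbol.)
{ 'e' }

To compute FIRST(T), examine every production with T on the left-hand side, reading each right-hand side left to right until a non-nullable symbol is reached.

FIRST sets of the other non-terminals involved (by the same procedure, iterated to a fixed point):
  FIRST(B) = { 'e' }

From T → e ,:
  - e is a terminal: add 'e' and stop
From T → B:
  - B is a non-terminal: add FIRST(B) \ {ε} = { 'e' }
    B is not nullable, so stop
From T → T T:
  - T is the symbol being defined: contributes nothing new
    T is not nullable, so stop

Collecting: FIRST(T) = { 'e' }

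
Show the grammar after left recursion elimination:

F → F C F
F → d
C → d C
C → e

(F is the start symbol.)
F → d F'
F' → C F F'
F' → ε
C → d C
C → e

F is directly left-recursive. The standard transformation for
  A → A α₁ | ... | A α_m | β₁ | ... | β_n
is
  A  → β₁ A' | ... | β_n A'
  A' → α₁ A' | ... | α_m A' | ε

F → d becomes F → d F'
F → F C F becomes F' → C F F'
Add F' → ε

Productions for other non-terminals are unchanged:
  C → d C
  C → e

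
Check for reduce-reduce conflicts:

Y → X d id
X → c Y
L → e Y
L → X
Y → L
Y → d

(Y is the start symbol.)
No reduce-reduce conflicts

Augment with Y' → Y and build the canonical LR(0) collection (I0 = CLOSURE({[Y' → . Y]}), then GOTO on every symbol after a dot until no new states appear). It has 11 states:
  I0: { [L → . X], [L → . e Y], [X → . c Y], [Y → . L], [Y → . X d id], [Y → . d], [Y' → . Y] }  — shift
  I1: { [Y → L .] }  — reduce
  I2: { [L → X .], [Y → X . d id] }  — shift, reduce
  I3: { [Y' → Y .] }  — accept
  I4: { [L → . X], [L → . e Y], [X → . c Y], [X → c . Y], [Y → . L], [Y → . X d id], [Y → . d] }  — shift
  I5: { [Y → d .] }  — reduce
  I6: { [L → . X], [L → . e Y], [L → e . Y], [X → . c Y], [Y → . L], [Y → . X d id], [Y → . d] }  — shift
  I7: { [L → e Y .] }  — reduce
  I8: { [X → c Y .] }  — reduce
  I9: { [Y → X d . id] }  — shift
  I10: { [Y → X d id .] }  — reduce

No state contains more than one complete item.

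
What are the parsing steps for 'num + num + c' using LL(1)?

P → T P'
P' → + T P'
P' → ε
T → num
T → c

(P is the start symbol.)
LL(1) parsing maintains a stack (initially the start symbol over $) and the input. At each step: if the stack top is a terminal, match it against the current input token; if it is a non-terminal N, replace it with the RHS of M[N, lookahead] (the unique production whose predict set contains the lookahead).

Stack is shown with the top on the left.

Stack     Input            Action
---------------------------------
P $       num + num + c $  output P → T P'
T P' $    num + num + c $  output T → num
num P' $  num + num + c $  match 'num'
P' $      + num + c $      output P' → + T P'
+ T P' $  + num + c $      match '+'
T P' $    num + c $        output T → num
num P' $  num + c $        match 'num'
P' $      + c $            output P' → + T P'
+ T P' $  + c $            match '+'
T P' $    c $              output T → c
c P' $    c $              match 'c'
P' $      $                output P' → ε
$         $                accept

The string is accepted.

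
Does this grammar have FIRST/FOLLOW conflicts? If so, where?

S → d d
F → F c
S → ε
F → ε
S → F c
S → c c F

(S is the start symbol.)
Yes. F → F c with FOLLOW(F) on { 'c' }

Nullable non-terminals: F, S.
FIRST sets used below: FIRST(F) = { 'c', ε }

F: nullable alternative(s) F → ε; FOLLOW(F) = { $, 'c' }
  F → F c: FIRST \ {ε} = { 'c' } — overlaps FOLLOW(F) on { 'c' }: CONFLICT
  F → ε: FIRST \ {ε} = { } — this is the only nullable alternative, skip

S: nullable alternative(s) S → ε; FOLLOW(S) = { $ }
  S → d d: FIRST \ {ε} = { 'd' } — disjoint from FOLLOW(S)
  S → ε: FIRST \ {ε} = { } — this is the only nullable alternative, skip
  S → F c: FIRST \ {ε} = { 'c' } — disjoint from FOLLOW(S)
  S → c c F: FIRST \ {ε} = { 'c' } — disjoint from FOLLOW(S)

So the grammar has 1 FIRST/FOLLOW conflict (marked CONFLICT above).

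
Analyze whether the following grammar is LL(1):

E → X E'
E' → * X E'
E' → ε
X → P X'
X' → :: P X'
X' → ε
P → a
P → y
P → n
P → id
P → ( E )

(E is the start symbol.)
Relevant sets:
  FOLLOW(E') = { $, ')' }
  FOLLOW(X') = { $, ')', '*' }

For E':
  PREDICT(E' → '*' X E') = { '*' }
  PREDICT(E' → ε) = { $, ')' }
For X':
  PREDICT(X' → :: P X') = { '::' }
  PREDICT(X' → ε) = { $, ')', '*' }
For P:
  PREDICT(P → a) = { 'a' }
  PREDICT(P → y) = { 'y' }
  PREDICT(P → n) = { 'n' }
  PREDICT(P → id) = { 'id' }
  PREDICT(P → '(' E ')') = { '(' }
E, X have a single production, so nothing to check there.

All predict sets are disjoint. The grammar IS LL(1).

Answer: Yes, the grammar is LL(1).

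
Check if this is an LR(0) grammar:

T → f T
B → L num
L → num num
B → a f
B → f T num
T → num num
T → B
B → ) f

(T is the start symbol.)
A grammar is LR(0) if no state in the canonical LR(0) collection has:
  - both a shift item (dot before a terminal) and a complete item (shift-reduce conflict), or
  - two or more complete items (reduce-reduce conflict; the accept item [T' → T .] counts as a complete item here).

Augment with T' → T and build the canonical LR(0) collection (I0 = CLOSURE({[T' → . T]}), then GOTO on every symbol after a dot until no new states appear). It has 14 states:
  I0: { [B → . ) f], [B → . L num], [B → . a f], [B → . f T num], [L → . num num], [T → . B], [T → . f T], [T → . num num], [T' → . T] }  — shift
  I1: { [B → ) . f] }  — shift
  I2: { [T → B .] }  — reduce
  I3: { [B → L . num] }  — shift
  I4: { [T' → T .] }  — accept
  I5: { [B → a . f] }  — shift
  I6: { [B → . ) f], [B → . L num], [B → . a f], [B → . f T num], [B → f . T num], [L → . num num], [T → . B], [T → . f T], [T → . num num], [T → f . T] }  — shift
  I7: { [L → num . num], [T → num . num] }  — shift
  I8: { [L → num num .], [T → num num .] }  — 2 reduces
  I9: { [B → f T . num], [T → f T .] }  — shift, reduce
  I10: { [B → f T num .] }  — reduce
  I11: { [B → a f .] }  — reduce
  I12: { [B → L num .] }  — reduce
  I13: { [B → ) f .] }  — reduce

Conflict in state I8:
  Reduce-reduce conflict: [L → num num .] and [T → num num .]
So the grammar is NOT LR(0).

Answer: No. Reduce-reduce conflict: [L → num num .] and [T → num num .]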